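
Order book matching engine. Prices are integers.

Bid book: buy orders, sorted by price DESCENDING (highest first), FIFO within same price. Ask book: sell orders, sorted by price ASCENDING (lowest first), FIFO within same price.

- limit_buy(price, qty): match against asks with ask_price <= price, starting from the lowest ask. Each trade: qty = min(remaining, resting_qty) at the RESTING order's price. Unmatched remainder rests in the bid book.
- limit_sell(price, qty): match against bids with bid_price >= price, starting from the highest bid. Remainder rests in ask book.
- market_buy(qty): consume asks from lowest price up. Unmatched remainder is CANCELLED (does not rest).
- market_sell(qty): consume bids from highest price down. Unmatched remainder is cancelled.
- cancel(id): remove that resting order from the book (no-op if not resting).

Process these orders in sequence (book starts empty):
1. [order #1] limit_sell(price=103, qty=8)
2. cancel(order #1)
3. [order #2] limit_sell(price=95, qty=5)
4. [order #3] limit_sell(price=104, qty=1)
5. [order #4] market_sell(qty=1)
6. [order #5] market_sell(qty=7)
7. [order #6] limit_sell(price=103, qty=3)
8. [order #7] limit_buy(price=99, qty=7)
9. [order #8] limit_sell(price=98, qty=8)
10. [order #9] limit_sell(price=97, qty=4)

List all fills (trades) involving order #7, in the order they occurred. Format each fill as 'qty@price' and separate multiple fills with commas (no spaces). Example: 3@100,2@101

Answer: 5@95,2@99

Derivation:
After op 1 [order #1] limit_sell(price=103, qty=8): fills=none; bids=[-] asks=[#1:8@103]
After op 2 cancel(order #1): fills=none; bids=[-] asks=[-]
After op 3 [order #2] limit_sell(price=95, qty=5): fills=none; bids=[-] asks=[#2:5@95]
After op 4 [order #3] limit_sell(price=104, qty=1): fills=none; bids=[-] asks=[#2:5@95 #3:1@104]
After op 5 [order #4] market_sell(qty=1): fills=none; bids=[-] asks=[#2:5@95 #3:1@104]
After op 6 [order #5] market_sell(qty=7): fills=none; bids=[-] asks=[#2:5@95 #3:1@104]
After op 7 [order #6] limit_sell(price=103, qty=3): fills=none; bids=[-] asks=[#2:5@95 #6:3@103 #3:1@104]
After op 8 [order #7] limit_buy(price=99, qty=7): fills=#7x#2:5@95; bids=[#7:2@99] asks=[#6:3@103 #3:1@104]
After op 9 [order #8] limit_sell(price=98, qty=8): fills=#7x#8:2@99; bids=[-] asks=[#8:6@98 #6:3@103 #3:1@104]
After op 10 [order #9] limit_sell(price=97, qty=4): fills=none; bids=[-] asks=[#9:4@97 #8:6@98 #6:3@103 #3:1@104]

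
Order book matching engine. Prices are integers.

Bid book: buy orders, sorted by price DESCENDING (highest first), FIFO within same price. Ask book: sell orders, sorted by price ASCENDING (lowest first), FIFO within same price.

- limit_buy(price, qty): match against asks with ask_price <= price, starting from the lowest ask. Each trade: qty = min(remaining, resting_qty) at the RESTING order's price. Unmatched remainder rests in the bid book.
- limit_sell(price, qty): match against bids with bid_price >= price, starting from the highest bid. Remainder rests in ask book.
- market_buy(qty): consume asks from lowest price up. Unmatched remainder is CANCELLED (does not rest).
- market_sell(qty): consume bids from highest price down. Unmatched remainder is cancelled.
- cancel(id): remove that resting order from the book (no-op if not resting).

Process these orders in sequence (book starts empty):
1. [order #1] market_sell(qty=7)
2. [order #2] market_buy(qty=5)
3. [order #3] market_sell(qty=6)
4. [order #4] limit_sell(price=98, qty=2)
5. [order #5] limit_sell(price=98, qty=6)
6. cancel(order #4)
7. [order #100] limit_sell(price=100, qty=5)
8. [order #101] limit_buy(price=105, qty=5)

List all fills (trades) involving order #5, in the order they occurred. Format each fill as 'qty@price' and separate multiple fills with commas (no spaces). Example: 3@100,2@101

Answer: 5@98

Derivation:
After op 1 [order #1] market_sell(qty=7): fills=none; bids=[-] asks=[-]
After op 2 [order #2] market_buy(qty=5): fills=none; bids=[-] asks=[-]
After op 3 [order #3] market_sell(qty=6): fills=none; bids=[-] asks=[-]
After op 4 [order #4] limit_sell(price=98, qty=2): fills=none; bids=[-] asks=[#4:2@98]
After op 5 [order #5] limit_sell(price=98, qty=6): fills=none; bids=[-] asks=[#4:2@98 #5:6@98]
After op 6 cancel(order #4): fills=none; bids=[-] asks=[#5:6@98]
After op 7 [order #100] limit_sell(price=100, qty=5): fills=none; bids=[-] asks=[#5:6@98 #100:5@100]
After op 8 [order #101] limit_buy(price=105, qty=5): fills=#101x#5:5@98; bids=[-] asks=[#5:1@98 #100:5@100]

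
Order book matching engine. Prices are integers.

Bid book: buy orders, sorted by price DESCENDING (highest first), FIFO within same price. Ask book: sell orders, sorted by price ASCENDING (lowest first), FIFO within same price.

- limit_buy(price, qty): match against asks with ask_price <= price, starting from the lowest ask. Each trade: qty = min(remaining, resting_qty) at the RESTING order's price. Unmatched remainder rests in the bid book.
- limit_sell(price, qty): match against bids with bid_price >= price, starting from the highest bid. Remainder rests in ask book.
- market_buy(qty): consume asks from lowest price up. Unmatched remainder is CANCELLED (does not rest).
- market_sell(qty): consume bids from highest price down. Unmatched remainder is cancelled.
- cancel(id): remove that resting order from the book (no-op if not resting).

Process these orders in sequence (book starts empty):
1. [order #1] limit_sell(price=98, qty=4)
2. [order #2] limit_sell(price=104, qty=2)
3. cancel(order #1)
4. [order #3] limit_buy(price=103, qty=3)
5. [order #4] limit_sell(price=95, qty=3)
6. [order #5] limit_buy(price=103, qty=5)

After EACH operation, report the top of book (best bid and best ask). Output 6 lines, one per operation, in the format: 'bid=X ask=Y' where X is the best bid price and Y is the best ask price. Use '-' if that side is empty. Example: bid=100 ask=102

Answer: bid=- ask=98
bid=- ask=98
bid=- ask=104
bid=103 ask=104
bid=- ask=104
bid=103 ask=104

Derivation:
After op 1 [order #1] limit_sell(price=98, qty=4): fills=none; bids=[-] asks=[#1:4@98]
After op 2 [order #2] limit_sell(price=104, qty=2): fills=none; bids=[-] asks=[#1:4@98 #2:2@104]
After op 3 cancel(order #1): fills=none; bids=[-] asks=[#2:2@104]
After op 4 [order #3] limit_buy(price=103, qty=3): fills=none; bids=[#3:3@103] asks=[#2:2@104]
After op 5 [order #4] limit_sell(price=95, qty=3): fills=#3x#4:3@103; bids=[-] asks=[#2:2@104]
After op 6 [order #5] limit_buy(price=103, qty=5): fills=none; bids=[#5:5@103] asks=[#2:2@104]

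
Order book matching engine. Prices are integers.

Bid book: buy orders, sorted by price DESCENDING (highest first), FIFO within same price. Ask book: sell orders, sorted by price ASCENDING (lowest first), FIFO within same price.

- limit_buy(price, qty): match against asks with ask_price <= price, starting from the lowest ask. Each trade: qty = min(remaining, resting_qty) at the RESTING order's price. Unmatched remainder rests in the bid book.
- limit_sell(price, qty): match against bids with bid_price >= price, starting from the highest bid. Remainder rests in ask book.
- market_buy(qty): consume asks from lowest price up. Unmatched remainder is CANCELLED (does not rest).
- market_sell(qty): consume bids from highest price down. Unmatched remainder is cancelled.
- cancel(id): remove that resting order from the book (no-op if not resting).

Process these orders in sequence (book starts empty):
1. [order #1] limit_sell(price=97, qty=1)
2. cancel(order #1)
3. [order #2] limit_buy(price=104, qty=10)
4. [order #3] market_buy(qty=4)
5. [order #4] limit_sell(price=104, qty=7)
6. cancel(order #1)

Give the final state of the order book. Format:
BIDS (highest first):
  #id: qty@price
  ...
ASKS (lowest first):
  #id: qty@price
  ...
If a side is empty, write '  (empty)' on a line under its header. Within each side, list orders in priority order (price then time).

After op 1 [order #1] limit_sell(price=97, qty=1): fills=none; bids=[-] asks=[#1:1@97]
After op 2 cancel(order #1): fills=none; bids=[-] asks=[-]
After op 3 [order #2] limit_buy(price=104, qty=10): fills=none; bids=[#2:10@104] asks=[-]
After op 4 [order #3] market_buy(qty=4): fills=none; bids=[#2:10@104] asks=[-]
After op 5 [order #4] limit_sell(price=104, qty=7): fills=#2x#4:7@104; bids=[#2:3@104] asks=[-]
After op 6 cancel(order #1): fills=none; bids=[#2:3@104] asks=[-]

Answer: BIDS (highest first):
  #2: 3@104
ASKS (lowest first):
  (empty)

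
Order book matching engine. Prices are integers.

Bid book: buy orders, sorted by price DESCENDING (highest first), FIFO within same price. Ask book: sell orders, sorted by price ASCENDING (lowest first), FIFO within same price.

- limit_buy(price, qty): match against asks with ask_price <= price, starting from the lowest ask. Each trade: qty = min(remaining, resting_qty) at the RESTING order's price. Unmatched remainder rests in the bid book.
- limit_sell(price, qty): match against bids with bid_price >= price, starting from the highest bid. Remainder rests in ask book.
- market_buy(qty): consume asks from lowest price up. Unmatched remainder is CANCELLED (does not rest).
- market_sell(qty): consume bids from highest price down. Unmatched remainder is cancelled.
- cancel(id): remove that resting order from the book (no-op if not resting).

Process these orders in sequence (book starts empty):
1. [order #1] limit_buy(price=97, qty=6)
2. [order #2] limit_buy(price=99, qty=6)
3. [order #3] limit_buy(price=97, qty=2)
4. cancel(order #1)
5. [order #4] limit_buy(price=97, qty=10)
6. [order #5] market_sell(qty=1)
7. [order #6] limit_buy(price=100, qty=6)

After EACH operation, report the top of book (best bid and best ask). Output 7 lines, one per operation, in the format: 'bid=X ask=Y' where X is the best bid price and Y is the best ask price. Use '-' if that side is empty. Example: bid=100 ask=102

After op 1 [order #1] limit_buy(price=97, qty=6): fills=none; bids=[#1:6@97] asks=[-]
After op 2 [order #2] limit_buy(price=99, qty=6): fills=none; bids=[#2:6@99 #1:6@97] asks=[-]
After op 3 [order #3] limit_buy(price=97, qty=2): fills=none; bids=[#2:6@99 #1:6@97 #3:2@97] asks=[-]
After op 4 cancel(order #1): fills=none; bids=[#2:6@99 #3:2@97] asks=[-]
After op 5 [order #4] limit_buy(price=97, qty=10): fills=none; bids=[#2:6@99 #3:2@97 #4:10@97] asks=[-]
After op 6 [order #5] market_sell(qty=1): fills=#2x#5:1@99; bids=[#2:5@99 #3:2@97 #4:10@97] asks=[-]
After op 7 [order #6] limit_buy(price=100, qty=6): fills=none; bids=[#6:6@100 #2:5@99 #3:2@97 #4:10@97] asks=[-]

Answer: bid=97 ask=-
bid=99 ask=-
bid=99 ask=-
bid=99 ask=-
bid=99 ask=-
bid=99 ask=-
bid=100 ask=-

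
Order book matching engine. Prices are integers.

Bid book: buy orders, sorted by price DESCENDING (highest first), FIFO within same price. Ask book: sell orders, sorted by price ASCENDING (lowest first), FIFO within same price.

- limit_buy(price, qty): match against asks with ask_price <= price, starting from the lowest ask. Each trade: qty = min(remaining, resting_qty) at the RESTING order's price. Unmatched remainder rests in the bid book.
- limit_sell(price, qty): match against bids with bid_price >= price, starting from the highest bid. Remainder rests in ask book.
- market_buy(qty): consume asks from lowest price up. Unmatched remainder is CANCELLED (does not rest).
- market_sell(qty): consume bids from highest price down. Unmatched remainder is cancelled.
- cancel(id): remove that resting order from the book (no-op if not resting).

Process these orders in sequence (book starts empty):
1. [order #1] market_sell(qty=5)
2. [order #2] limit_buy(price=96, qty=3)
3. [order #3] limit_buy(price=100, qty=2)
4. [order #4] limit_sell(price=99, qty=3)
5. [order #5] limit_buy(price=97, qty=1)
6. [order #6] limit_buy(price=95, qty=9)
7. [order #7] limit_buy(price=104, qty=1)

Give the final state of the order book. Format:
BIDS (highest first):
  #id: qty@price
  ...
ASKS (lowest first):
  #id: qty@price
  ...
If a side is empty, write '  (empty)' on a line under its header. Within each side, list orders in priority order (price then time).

After op 1 [order #1] market_sell(qty=5): fills=none; bids=[-] asks=[-]
After op 2 [order #2] limit_buy(price=96, qty=3): fills=none; bids=[#2:3@96] asks=[-]
After op 3 [order #3] limit_buy(price=100, qty=2): fills=none; bids=[#3:2@100 #2:3@96] asks=[-]
After op 4 [order #4] limit_sell(price=99, qty=3): fills=#3x#4:2@100; bids=[#2:3@96] asks=[#4:1@99]
After op 5 [order #5] limit_buy(price=97, qty=1): fills=none; bids=[#5:1@97 #2:3@96] asks=[#4:1@99]
After op 6 [order #6] limit_buy(price=95, qty=9): fills=none; bids=[#5:1@97 #2:3@96 #6:9@95] asks=[#4:1@99]
After op 7 [order #7] limit_buy(price=104, qty=1): fills=#7x#4:1@99; bids=[#5:1@97 #2:3@96 #6:9@95] asks=[-]

Answer: BIDS (highest first):
  #5: 1@97
  #2: 3@96
  #6: 9@95
ASKS (lowest first):
  (empty)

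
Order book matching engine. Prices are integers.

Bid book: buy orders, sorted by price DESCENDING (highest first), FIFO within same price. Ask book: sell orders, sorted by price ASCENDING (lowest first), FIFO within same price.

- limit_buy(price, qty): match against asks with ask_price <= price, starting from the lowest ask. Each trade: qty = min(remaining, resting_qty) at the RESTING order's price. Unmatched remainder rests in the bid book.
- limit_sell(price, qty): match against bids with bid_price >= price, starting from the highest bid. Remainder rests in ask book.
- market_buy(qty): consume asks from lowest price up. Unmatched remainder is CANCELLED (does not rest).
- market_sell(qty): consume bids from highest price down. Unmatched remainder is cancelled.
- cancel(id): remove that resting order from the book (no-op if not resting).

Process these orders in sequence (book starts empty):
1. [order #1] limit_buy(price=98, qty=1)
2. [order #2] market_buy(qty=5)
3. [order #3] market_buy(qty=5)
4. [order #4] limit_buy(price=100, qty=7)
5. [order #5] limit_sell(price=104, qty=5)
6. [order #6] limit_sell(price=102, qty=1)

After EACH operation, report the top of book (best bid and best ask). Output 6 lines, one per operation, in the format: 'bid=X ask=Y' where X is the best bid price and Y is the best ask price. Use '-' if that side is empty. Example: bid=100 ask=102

After op 1 [order #1] limit_buy(price=98, qty=1): fills=none; bids=[#1:1@98] asks=[-]
After op 2 [order #2] market_buy(qty=5): fills=none; bids=[#1:1@98] asks=[-]
After op 3 [order #3] market_buy(qty=5): fills=none; bids=[#1:1@98] asks=[-]
After op 4 [order #4] limit_buy(price=100, qty=7): fills=none; bids=[#4:7@100 #1:1@98] asks=[-]
After op 5 [order #5] limit_sell(price=104, qty=5): fills=none; bids=[#4:7@100 #1:1@98] asks=[#5:5@104]
After op 6 [order #6] limit_sell(price=102, qty=1): fills=none; bids=[#4:7@100 #1:1@98] asks=[#6:1@102 #5:5@104]

Answer: bid=98 ask=-
bid=98 ask=-
bid=98 ask=-
bid=100 ask=-
bid=100 ask=104
bid=100 ask=102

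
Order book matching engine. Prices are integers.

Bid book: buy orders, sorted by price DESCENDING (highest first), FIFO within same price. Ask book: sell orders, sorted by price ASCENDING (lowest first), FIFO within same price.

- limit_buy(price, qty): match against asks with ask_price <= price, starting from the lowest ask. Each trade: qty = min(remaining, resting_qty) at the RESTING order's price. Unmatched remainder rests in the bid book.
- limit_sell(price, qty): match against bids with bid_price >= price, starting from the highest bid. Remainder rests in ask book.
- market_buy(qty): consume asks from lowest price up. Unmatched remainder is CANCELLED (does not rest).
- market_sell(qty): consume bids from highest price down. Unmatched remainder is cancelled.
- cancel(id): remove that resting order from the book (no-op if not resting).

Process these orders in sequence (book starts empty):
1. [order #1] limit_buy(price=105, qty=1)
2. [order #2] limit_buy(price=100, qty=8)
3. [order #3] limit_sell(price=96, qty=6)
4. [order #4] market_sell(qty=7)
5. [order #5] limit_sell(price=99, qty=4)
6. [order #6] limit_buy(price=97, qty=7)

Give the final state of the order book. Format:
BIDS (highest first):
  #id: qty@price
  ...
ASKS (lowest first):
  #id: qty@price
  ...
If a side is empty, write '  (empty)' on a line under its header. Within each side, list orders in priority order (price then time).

Answer: BIDS (highest first):
  #6: 7@97
ASKS (lowest first):
  #5: 4@99

Derivation:
After op 1 [order #1] limit_buy(price=105, qty=1): fills=none; bids=[#1:1@105] asks=[-]
After op 2 [order #2] limit_buy(price=100, qty=8): fills=none; bids=[#1:1@105 #2:8@100] asks=[-]
After op 3 [order #3] limit_sell(price=96, qty=6): fills=#1x#3:1@105 #2x#3:5@100; bids=[#2:3@100] asks=[-]
After op 4 [order #4] market_sell(qty=7): fills=#2x#4:3@100; bids=[-] asks=[-]
After op 5 [order #5] limit_sell(price=99, qty=4): fills=none; bids=[-] asks=[#5:4@99]
After op 6 [order #6] limit_buy(price=97, qty=7): fills=none; bids=[#6:7@97] asks=[#5:4@99]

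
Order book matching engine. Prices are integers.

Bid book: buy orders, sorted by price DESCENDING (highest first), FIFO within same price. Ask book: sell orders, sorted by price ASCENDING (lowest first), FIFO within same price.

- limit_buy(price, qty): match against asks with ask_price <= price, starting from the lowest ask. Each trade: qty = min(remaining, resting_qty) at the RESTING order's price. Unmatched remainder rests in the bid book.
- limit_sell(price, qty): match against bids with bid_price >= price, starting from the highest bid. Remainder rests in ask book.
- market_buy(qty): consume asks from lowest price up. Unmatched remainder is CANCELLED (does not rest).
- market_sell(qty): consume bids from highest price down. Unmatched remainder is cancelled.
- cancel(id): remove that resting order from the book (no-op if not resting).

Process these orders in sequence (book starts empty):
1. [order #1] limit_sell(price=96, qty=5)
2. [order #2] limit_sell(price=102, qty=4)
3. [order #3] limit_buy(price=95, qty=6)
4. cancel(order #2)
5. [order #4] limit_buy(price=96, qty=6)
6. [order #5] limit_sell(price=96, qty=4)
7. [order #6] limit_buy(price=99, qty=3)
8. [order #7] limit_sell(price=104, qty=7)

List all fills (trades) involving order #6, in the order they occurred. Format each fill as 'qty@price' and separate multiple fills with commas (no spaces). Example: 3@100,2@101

Answer: 3@96

Derivation:
After op 1 [order #1] limit_sell(price=96, qty=5): fills=none; bids=[-] asks=[#1:5@96]
After op 2 [order #2] limit_sell(price=102, qty=4): fills=none; bids=[-] asks=[#1:5@96 #2:4@102]
After op 3 [order #3] limit_buy(price=95, qty=6): fills=none; bids=[#3:6@95] asks=[#1:5@96 #2:4@102]
After op 4 cancel(order #2): fills=none; bids=[#3:6@95] asks=[#1:5@96]
After op 5 [order #4] limit_buy(price=96, qty=6): fills=#4x#1:5@96; bids=[#4:1@96 #3:6@95] asks=[-]
After op 6 [order #5] limit_sell(price=96, qty=4): fills=#4x#5:1@96; bids=[#3:6@95] asks=[#5:3@96]
After op 7 [order #6] limit_buy(price=99, qty=3): fills=#6x#5:3@96; bids=[#3:6@95] asks=[-]
After op 8 [order #7] limit_sell(price=104, qty=7): fills=none; bids=[#3:6@95] asks=[#7:7@104]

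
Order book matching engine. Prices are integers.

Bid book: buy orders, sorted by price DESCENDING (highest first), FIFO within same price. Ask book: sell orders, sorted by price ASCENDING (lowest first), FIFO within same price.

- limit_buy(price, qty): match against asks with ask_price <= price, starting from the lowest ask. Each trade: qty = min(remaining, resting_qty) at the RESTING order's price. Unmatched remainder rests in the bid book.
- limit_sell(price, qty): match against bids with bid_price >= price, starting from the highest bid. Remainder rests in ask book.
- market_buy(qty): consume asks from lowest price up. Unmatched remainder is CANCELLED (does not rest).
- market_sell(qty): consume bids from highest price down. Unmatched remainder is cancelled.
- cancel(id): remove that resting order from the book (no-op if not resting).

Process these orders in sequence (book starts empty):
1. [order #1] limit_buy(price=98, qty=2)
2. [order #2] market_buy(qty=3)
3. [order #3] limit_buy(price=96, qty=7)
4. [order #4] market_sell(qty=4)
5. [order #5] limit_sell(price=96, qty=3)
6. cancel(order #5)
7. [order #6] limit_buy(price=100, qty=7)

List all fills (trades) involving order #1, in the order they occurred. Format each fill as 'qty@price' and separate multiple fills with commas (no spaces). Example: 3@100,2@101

Answer: 2@98

Derivation:
After op 1 [order #1] limit_buy(price=98, qty=2): fills=none; bids=[#1:2@98] asks=[-]
After op 2 [order #2] market_buy(qty=3): fills=none; bids=[#1:2@98] asks=[-]
After op 3 [order #3] limit_buy(price=96, qty=7): fills=none; bids=[#1:2@98 #3:7@96] asks=[-]
After op 4 [order #4] market_sell(qty=4): fills=#1x#4:2@98 #3x#4:2@96; bids=[#3:5@96] asks=[-]
After op 5 [order #5] limit_sell(price=96, qty=3): fills=#3x#5:3@96; bids=[#3:2@96] asks=[-]
After op 6 cancel(order #5): fills=none; bids=[#3:2@96] asks=[-]
After op 7 [order #6] limit_buy(price=100, qty=7): fills=none; bids=[#6:7@100 #3:2@96] asks=[-]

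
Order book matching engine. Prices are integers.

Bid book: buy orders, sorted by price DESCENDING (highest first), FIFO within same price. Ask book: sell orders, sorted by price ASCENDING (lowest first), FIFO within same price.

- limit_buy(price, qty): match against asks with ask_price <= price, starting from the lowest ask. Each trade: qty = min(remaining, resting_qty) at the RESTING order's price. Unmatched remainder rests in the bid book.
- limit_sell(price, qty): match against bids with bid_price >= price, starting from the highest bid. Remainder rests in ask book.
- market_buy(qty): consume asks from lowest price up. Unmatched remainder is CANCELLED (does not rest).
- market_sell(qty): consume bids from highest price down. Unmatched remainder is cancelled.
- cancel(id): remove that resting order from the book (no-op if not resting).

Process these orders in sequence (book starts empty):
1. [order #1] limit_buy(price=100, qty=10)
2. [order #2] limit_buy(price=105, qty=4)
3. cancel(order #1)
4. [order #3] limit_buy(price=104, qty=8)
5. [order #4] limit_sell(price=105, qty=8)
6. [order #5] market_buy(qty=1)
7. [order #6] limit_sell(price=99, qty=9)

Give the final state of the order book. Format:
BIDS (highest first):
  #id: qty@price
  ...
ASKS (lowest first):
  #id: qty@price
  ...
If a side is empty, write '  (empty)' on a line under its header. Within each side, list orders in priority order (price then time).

After op 1 [order #1] limit_buy(price=100, qty=10): fills=none; bids=[#1:10@100] asks=[-]
After op 2 [order #2] limit_buy(price=105, qty=4): fills=none; bids=[#2:4@105 #1:10@100] asks=[-]
After op 3 cancel(order #1): fills=none; bids=[#2:4@105] asks=[-]
After op 4 [order #3] limit_buy(price=104, qty=8): fills=none; bids=[#2:4@105 #3:8@104] asks=[-]
After op 5 [order #4] limit_sell(price=105, qty=8): fills=#2x#4:4@105; bids=[#3:8@104] asks=[#4:4@105]
After op 6 [order #5] market_buy(qty=1): fills=#5x#4:1@105; bids=[#3:8@104] asks=[#4:3@105]
After op 7 [order #6] limit_sell(price=99, qty=9): fills=#3x#6:8@104; bids=[-] asks=[#6:1@99 #4:3@105]

Answer: BIDS (highest first):
  (empty)
ASKS (lowest first):
  #6: 1@99
  #4: 3@105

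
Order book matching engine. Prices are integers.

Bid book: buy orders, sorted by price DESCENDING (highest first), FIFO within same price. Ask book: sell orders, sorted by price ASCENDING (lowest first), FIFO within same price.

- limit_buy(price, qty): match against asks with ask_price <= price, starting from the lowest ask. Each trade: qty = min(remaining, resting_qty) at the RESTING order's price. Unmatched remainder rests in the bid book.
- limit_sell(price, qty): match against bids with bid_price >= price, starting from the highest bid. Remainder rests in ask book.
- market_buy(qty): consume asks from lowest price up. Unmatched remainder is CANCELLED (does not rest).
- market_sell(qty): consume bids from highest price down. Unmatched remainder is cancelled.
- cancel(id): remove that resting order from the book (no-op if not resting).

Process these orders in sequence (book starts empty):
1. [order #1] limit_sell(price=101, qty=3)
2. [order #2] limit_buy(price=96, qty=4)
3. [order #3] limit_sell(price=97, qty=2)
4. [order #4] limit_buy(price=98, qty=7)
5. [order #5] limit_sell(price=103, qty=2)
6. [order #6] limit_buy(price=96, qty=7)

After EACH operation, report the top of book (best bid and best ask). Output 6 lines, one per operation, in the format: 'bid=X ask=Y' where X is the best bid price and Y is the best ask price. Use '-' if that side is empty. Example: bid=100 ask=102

Answer: bid=- ask=101
bid=96 ask=101
bid=96 ask=97
bid=98 ask=101
bid=98 ask=101
bid=98 ask=101

Derivation:
After op 1 [order #1] limit_sell(price=101, qty=3): fills=none; bids=[-] asks=[#1:3@101]
After op 2 [order #2] limit_buy(price=96, qty=4): fills=none; bids=[#2:4@96] asks=[#1:3@101]
After op 3 [order #3] limit_sell(price=97, qty=2): fills=none; bids=[#2:4@96] asks=[#3:2@97 #1:3@101]
After op 4 [order #4] limit_buy(price=98, qty=7): fills=#4x#3:2@97; bids=[#4:5@98 #2:4@96] asks=[#1:3@101]
After op 5 [order #5] limit_sell(price=103, qty=2): fills=none; bids=[#4:5@98 #2:4@96] asks=[#1:3@101 #5:2@103]
After op 6 [order #6] limit_buy(price=96, qty=7): fills=none; bids=[#4:5@98 #2:4@96 #6:7@96] asks=[#1:3@101 #5:2@103]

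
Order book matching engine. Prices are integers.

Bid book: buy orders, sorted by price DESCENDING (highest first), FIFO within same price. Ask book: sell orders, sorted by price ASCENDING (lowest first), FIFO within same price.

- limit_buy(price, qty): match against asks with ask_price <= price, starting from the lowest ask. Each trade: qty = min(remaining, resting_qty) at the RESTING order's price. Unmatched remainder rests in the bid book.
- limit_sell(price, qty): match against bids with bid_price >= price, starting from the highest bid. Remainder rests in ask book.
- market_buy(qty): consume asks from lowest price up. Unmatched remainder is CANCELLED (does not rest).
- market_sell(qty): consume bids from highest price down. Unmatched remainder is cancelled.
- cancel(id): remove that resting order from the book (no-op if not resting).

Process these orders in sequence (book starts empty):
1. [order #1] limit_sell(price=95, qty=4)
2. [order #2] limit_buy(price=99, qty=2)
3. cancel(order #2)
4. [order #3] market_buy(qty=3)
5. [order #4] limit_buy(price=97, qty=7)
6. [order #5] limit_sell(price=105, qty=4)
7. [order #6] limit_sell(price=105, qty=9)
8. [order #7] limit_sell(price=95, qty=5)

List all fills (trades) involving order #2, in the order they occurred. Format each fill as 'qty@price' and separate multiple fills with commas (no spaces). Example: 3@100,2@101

After op 1 [order #1] limit_sell(price=95, qty=4): fills=none; bids=[-] asks=[#1:4@95]
After op 2 [order #2] limit_buy(price=99, qty=2): fills=#2x#1:2@95; bids=[-] asks=[#1:2@95]
After op 3 cancel(order #2): fills=none; bids=[-] asks=[#1:2@95]
After op 4 [order #3] market_buy(qty=3): fills=#3x#1:2@95; bids=[-] asks=[-]
After op 5 [order #4] limit_buy(price=97, qty=7): fills=none; bids=[#4:7@97] asks=[-]
After op 6 [order #5] limit_sell(price=105, qty=4): fills=none; bids=[#4:7@97] asks=[#5:4@105]
After op 7 [order #6] limit_sell(price=105, qty=9): fills=none; bids=[#4:7@97] asks=[#5:4@105 #6:9@105]
After op 8 [order #7] limit_sell(price=95, qty=5): fills=#4x#7:5@97; bids=[#4:2@97] asks=[#5:4@105 #6:9@105]

Answer: 2@95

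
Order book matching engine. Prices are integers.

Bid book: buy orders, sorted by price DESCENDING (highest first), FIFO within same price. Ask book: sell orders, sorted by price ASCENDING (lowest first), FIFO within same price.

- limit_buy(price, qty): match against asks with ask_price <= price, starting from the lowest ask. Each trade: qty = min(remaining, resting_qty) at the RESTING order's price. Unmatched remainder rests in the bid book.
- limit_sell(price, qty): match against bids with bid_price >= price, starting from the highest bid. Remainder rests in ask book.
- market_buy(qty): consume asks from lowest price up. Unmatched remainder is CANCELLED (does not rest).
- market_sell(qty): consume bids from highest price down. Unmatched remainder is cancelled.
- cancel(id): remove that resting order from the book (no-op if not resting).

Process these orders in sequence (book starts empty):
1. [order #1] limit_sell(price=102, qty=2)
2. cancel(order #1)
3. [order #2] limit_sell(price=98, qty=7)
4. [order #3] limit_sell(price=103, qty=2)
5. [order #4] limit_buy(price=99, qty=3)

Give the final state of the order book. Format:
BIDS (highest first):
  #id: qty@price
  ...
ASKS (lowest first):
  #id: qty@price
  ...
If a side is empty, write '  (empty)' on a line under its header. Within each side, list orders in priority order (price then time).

Answer: BIDS (highest first):
  (empty)
ASKS (lowest first):
  #2: 4@98
  #3: 2@103

Derivation:
After op 1 [order #1] limit_sell(price=102, qty=2): fills=none; bids=[-] asks=[#1:2@102]
After op 2 cancel(order #1): fills=none; bids=[-] asks=[-]
After op 3 [order #2] limit_sell(price=98, qty=7): fills=none; bids=[-] asks=[#2:7@98]
After op 4 [order #3] limit_sell(price=103, qty=2): fills=none; bids=[-] asks=[#2:7@98 #3:2@103]
After op 5 [order #4] limit_buy(price=99, qty=3): fills=#4x#2:3@98; bids=[-] asks=[#2:4@98 #3:2@103]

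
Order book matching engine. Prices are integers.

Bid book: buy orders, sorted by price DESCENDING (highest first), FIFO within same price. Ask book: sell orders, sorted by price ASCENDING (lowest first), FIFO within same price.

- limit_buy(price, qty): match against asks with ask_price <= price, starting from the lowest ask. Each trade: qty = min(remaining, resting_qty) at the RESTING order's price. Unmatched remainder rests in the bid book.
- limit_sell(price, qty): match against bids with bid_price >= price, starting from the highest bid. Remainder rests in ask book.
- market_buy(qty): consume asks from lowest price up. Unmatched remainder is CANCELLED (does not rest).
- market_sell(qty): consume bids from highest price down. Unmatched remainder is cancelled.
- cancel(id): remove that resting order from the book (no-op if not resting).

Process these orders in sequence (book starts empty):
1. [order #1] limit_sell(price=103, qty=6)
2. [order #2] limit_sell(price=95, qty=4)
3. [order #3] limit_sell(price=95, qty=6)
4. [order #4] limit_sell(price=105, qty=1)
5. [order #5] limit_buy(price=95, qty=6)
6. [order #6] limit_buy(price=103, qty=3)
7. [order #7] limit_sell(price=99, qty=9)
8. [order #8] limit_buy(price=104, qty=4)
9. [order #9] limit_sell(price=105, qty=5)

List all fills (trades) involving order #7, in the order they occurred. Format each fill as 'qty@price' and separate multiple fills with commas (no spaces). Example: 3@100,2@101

After op 1 [order #1] limit_sell(price=103, qty=6): fills=none; bids=[-] asks=[#1:6@103]
After op 2 [order #2] limit_sell(price=95, qty=4): fills=none; bids=[-] asks=[#2:4@95 #1:6@103]
After op 3 [order #3] limit_sell(price=95, qty=6): fills=none; bids=[-] asks=[#2:4@95 #3:6@95 #1:6@103]
After op 4 [order #4] limit_sell(price=105, qty=1): fills=none; bids=[-] asks=[#2:4@95 #3:6@95 #1:6@103 #4:1@105]
After op 5 [order #5] limit_buy(price=95, qty=6): fills=#5x#2:4@95 #5x#3:2@95; bids=[-] asks=[#3:4@95 #1:6@103 #4:1@105]
After op 6 [order #6] limit_buy(price=103, qty=3): fills=#6x#3:3@95; bids=[-] asks=[#3:1@95 #1:6@103 #4:1@105]
After op 7 [order #7] limit_sell(price=99, qty=9): fills=none; bids=[-] asks=[#3:1@95 #7:9@99 #1:6@103 #4:1@105]
After op 8 [order #8] limit_buy(price=104, qty=4): fills=#8x#3:1@95 #8x#7:3@99; bids=[-] asks=[#7:6@99 #1:6@103 #4:1@105]
After op 9 [order #9] limit_sell(price=105, qty=5): fills=none; bids=[-] asks=[#7:6@99 #1:6@103 #4:1@105 #9:5@105]

Answer: 3@99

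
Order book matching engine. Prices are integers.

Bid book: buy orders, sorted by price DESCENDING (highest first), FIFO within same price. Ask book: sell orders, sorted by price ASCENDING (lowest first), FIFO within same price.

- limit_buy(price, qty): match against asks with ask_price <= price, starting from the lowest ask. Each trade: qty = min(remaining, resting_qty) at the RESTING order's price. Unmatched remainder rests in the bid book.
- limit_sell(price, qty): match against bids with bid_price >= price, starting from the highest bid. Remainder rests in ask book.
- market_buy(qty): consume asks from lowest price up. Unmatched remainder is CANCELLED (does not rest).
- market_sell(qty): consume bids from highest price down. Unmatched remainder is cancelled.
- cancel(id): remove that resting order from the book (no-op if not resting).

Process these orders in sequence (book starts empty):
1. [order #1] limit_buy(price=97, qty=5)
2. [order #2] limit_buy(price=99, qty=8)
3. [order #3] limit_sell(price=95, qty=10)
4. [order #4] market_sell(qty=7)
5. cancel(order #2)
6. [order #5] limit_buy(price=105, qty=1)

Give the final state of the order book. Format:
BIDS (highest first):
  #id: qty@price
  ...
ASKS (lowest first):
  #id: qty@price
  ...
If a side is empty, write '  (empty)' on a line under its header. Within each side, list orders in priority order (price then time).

After op 1 [order #1] limit_buy(price=97, qty=5): fills=none; bids=[#1:5@97] asks=[-]
After op 2 [order #2] limit_buy(price=99, qty=8): fills=none; bids=[#2:8@99 #1:5@97] asks=[-]
After op 3 [order #3] limit_sell(price=95, qty=10): fills=#2x#3:8@99 #1x#3:2@97; bids=[#1:3@97] asks=[-]
After op 4 [order #4] market_sell(qty=7): fills=#1x#4:3@97; bids=[-] asks=[-]
After op 5 cancel(order #2): fills=none; bids=[-] asks=[-]
After op 6 [order #5] limit_buy(price=105, qty=1): fills=none; bids=[#5:1@105] asks=[-]

Answer: BIDS (highest first):
  #5: 1@105
ASKS (lowest first):
  (empty)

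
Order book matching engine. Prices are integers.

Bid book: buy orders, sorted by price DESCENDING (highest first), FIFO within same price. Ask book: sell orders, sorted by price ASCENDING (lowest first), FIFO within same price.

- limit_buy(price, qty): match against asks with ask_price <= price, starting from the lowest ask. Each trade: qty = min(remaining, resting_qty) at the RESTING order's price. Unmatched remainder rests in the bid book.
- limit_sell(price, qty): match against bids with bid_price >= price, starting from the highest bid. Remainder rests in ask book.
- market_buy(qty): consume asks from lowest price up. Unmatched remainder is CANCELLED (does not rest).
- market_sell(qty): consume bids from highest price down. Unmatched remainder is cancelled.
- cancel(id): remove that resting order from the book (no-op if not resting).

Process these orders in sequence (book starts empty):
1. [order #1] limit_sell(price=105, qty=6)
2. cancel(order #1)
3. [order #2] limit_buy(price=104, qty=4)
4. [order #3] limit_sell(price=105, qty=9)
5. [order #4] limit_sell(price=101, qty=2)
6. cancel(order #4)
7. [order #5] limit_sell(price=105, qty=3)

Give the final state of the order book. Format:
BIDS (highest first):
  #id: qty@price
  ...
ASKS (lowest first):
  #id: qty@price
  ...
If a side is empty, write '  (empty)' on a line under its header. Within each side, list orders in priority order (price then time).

Answer: BIDS (highest first):
  #2: 2@104
ASKS (lowest first):
  #3: 9@105
  #5: 3@105

Derivation:
After op 1 [order #1] limit_sell(price=105, qty=6): fills=none; bids=[-] asks=[#1:6@105]
After op 2 cancel(order #1): fills=none; bids=[-] asks=[-]
After op 3 [order #2] limit_buy(price=104, qty=4): fills=none; bids=[#2:4@104] asks=[-]
After op 4 [order #3] limit_sell(price=105, qty=9): fills=none; bids=[#2:4@104] asks=[#3:9@105]
After op 5 [order #4] limit_sell(price=101, qty=2): fills=#2x#4:2@104; bids=[#2:2@104] asks=[#3:9@105]
After op 6 cancel(order #4): fills=none; bids=[#2:2@104] asks=[#3:9@105]
After op 7 [order #5] limit_sell(price=105, qty=3): fills=none; bids=[#2:2@104] asks=[#3:9@105 #5:3@105]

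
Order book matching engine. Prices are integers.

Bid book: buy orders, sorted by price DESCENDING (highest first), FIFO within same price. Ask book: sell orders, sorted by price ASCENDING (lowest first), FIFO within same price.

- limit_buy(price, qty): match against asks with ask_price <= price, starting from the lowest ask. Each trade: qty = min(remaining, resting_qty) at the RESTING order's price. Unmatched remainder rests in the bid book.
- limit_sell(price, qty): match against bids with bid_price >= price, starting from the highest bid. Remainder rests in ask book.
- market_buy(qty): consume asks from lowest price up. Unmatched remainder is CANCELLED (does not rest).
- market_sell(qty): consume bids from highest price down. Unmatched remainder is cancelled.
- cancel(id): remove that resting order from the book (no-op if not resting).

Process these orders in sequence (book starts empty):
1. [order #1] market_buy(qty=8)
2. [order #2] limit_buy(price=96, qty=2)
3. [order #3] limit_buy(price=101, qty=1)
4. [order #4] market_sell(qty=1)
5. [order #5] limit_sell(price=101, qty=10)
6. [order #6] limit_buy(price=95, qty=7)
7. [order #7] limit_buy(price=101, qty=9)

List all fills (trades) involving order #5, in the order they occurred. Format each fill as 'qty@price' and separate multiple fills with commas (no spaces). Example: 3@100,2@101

Answer: 9@101

Derivation:
After op 1 [order #1] market_buy(qty=8): fills=none; bids=[-] asks=[-]
After op 2 [order #2] limit_buy(price=96, qty=2): fills=none; bids=[#2:2@96] asks=[-]
After op 3 [order #3] limit_buy(price=101, qty=1): fills=none; bids=[#3:1@101 #2:2@96] asks=[-]
After op 4 [order #4] market_sell(qty=1): fills=#3x#4:1@101; bids=[#2:2@96] asks=[-]
After op 5 [order #5] limit_sell(price=101, qty=10): fills=none; bids=[#2:2@96] asks=[#5:10@101]
After op 6 [order #6] limit_buy(price=95, qty=7): fills=none; bids=[#2:2@96 #6:7@95] asks=[#5:10@101]
After op 7 [order #7] limit_buy(price=101, qty=9): fills=#7x#5:9@101; bids=[#2:2@96 #6:7@95] asks=[#5:1@101]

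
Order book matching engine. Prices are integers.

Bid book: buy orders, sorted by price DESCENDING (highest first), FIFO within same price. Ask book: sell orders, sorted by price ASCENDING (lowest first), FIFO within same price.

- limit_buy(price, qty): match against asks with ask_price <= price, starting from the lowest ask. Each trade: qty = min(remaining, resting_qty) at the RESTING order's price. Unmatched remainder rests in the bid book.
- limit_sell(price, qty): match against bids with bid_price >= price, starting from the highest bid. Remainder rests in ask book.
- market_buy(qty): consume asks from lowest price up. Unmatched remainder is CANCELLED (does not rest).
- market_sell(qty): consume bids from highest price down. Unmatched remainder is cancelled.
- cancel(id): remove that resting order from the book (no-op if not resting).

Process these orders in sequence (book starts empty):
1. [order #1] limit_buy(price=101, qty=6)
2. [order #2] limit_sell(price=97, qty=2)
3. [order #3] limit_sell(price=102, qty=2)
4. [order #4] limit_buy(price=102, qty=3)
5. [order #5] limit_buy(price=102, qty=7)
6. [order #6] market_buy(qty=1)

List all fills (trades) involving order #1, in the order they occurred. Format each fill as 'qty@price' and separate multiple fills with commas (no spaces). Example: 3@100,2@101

Answer: 2@101

Derivation:
After op 1 [order #1] limit_buy(price=101, qty=6): fills=none; bids=[#1:6@101] asks=[-]
After op 2 [order #2] limit_sell(price=97, qty=2): fills=#1x#2:2@101; bids=[#1:4@101] asks=[-]
After op 3 [order #3] limit_sell(price=102, qty=2): fills=none; bids=[#1:4@101] asks=[#3:2@102]
After op 4 [order #4] limit_buy(price=102, qty=3): fills=#4x#3:2@102; bids=[#4:1@102 #1:4@101] asks=[-]
After op 5 [order #5] limit_buy(price=102, qty=7): fills=none; bids=[#4:1@102 #5:7@102 #1:4@101] asks=[-]
After op 6 [order #6] market_buy(qty=1): fills=none; bids=[#4:1@102 #5:7@102 #1:4@101] asks=[-]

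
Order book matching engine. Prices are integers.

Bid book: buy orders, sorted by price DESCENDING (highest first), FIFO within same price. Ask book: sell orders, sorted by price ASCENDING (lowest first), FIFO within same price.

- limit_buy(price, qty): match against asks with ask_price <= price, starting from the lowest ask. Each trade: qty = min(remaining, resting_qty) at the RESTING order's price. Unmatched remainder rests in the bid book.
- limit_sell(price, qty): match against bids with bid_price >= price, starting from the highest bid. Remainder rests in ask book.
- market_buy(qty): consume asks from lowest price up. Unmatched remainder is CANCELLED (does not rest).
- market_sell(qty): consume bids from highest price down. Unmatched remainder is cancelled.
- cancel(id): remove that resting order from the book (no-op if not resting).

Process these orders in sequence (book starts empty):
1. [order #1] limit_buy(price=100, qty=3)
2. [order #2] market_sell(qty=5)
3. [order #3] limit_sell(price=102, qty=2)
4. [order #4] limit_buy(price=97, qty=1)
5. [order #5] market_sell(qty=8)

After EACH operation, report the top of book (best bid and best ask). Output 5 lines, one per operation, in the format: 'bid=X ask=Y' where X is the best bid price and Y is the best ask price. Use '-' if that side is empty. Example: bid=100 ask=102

Answer: bid=100 ask=-
bid=- ask=-
bid=- ask=102
bid=97 ask=102
bid=- ask=102

Derivation:
After op 1 [order #1] limit_buy(price=100, qty=3): fills=none; bids=[#1:3@100] asks=[-]
After op 2 [order #2] market_sell(qty=5): fills=#1x#2:3@100; bids=[-] asks=[-]
After op 3 [order #3] limit_sell(price=102, qty=2): fills=none; bids=[-] asks=[#3:2@102]
After op 4 [order #4] limit_buy(price=97, qty=1): fills=none; bids=[#4:1@97] asks=[#3:2@102]
After op 5 [order #5] market_sell(qty=8): fills=#4x#5:1@97; bids=[-] asks=[#3:2@102]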